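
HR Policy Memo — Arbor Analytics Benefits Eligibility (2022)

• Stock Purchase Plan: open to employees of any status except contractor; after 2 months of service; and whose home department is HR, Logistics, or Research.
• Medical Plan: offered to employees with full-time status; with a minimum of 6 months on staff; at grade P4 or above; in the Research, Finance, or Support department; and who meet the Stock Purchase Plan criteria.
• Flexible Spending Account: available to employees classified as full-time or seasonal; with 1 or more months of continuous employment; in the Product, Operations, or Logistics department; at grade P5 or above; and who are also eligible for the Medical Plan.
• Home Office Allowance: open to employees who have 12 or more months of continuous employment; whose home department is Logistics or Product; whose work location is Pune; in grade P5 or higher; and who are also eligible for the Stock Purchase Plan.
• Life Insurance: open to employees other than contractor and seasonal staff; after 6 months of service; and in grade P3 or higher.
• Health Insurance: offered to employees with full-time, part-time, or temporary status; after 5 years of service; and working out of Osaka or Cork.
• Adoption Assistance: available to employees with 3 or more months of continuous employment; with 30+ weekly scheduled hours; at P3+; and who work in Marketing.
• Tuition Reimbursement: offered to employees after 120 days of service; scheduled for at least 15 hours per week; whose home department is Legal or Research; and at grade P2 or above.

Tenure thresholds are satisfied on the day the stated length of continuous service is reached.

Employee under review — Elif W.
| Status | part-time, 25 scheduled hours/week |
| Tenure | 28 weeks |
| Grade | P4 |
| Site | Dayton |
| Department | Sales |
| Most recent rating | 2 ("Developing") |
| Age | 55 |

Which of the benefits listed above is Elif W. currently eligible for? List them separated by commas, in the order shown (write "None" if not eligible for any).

Life Insurance

Stock Purchase Plan — status part-time ✓ (not excluded); service 28 weeks ≥ 2 months (≈60 days) ✓; dept Sales ✗ → not eligible.
Medical Plan — status part-time ✗ (requires full-time) → not eligible.
Flexible Spending Account — status part-time ✗ (requires full-time or seasonal) → not eligible.
Home Office Allowance — service 28 weeks < 12 months (≈360 days) ✗ → not eligible.
Life Insurance — status part-time ✓ (not excluded); service 28 weeks ≥ 6 months (≈180 days) ✓; grade P4 ≥ P3 ✓ → eligible.
Health Insurance — status part-time ✓; service 28 weeks < 5 years (≈1825 days) ✗ → not eligible.
Adoption Assistance — service 28 weeks ≥ 3 months (≈90 days) ✓; 25 hrs/wk < 30 ✗ → not eligible.
Tuition Reimbursement — service 28 weeks ≥ 120 days ✓; 25 hrs/wk ≥ 15 ✓; dept Sales ✗ → not eligible.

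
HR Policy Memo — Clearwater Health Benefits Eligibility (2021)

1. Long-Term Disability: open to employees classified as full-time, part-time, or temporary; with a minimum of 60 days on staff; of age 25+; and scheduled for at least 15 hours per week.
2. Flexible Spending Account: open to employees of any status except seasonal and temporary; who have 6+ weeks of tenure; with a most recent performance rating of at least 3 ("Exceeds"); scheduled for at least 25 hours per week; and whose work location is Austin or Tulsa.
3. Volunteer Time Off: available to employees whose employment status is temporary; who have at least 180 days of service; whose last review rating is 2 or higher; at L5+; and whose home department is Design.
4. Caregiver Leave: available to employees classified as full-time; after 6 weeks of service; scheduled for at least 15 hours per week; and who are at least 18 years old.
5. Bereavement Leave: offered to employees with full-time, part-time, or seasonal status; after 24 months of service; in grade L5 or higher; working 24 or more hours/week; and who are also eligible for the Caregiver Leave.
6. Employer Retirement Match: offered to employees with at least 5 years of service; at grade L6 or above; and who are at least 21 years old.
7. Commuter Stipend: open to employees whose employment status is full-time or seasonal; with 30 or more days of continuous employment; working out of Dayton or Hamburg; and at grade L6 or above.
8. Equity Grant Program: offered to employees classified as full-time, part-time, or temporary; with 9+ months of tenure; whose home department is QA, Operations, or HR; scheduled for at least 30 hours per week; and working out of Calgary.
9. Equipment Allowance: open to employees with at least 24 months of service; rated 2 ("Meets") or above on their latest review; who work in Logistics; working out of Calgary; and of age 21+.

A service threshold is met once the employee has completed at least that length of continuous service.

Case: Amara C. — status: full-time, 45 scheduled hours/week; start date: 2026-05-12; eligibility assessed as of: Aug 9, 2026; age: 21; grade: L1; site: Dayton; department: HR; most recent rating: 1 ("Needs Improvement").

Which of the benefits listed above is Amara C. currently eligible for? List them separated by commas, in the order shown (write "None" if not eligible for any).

Service from 2026-05-12 to Aug 9, 2026: 89 days.
Long-Term Disability — status full-time ✓; service 89 days ≥ 60 days ✓; age 21 < 25 ✗ → not eligible.
Flexible Spending Account — status full-time ✓ (not excluded); service 89 days ≥ 6 weeks (≈42 days) ✓; rating 1 < 3 ✗ → not eligible.
Volunteer Time Off — status full-time ✗ (requires temporary) → not eligible.
Caregiver Leave — status full-time ✓; service 89 days ≥ 6 weeks (≈42 days) ✓; 45 hrs/wk ≥ 15 ✓; age 21 ≥ 18 ✓ → eligible.
Bereavement Leave — status full-time ✓; service 89 days < 24 months (≈720 days) ✗ → not eligible.
Employer Retirement Match — service 89 days < 5 years (≈1825 days) ✗ → not eligible.
Commuter Stipend — status full-time ✓; service 89 days ≥ 30 days ✓; site Dayton ✓; grade L1 < L6 ✗ → not eligible.
Equity Grant Program — status full-time ✓; service 89 days < 9 months (≈270 days) ✗ → not eligible.
Equipment Allowance — service 89 days < 24 months (≈720 days) ✗ → not eligible.

Caregiver Leave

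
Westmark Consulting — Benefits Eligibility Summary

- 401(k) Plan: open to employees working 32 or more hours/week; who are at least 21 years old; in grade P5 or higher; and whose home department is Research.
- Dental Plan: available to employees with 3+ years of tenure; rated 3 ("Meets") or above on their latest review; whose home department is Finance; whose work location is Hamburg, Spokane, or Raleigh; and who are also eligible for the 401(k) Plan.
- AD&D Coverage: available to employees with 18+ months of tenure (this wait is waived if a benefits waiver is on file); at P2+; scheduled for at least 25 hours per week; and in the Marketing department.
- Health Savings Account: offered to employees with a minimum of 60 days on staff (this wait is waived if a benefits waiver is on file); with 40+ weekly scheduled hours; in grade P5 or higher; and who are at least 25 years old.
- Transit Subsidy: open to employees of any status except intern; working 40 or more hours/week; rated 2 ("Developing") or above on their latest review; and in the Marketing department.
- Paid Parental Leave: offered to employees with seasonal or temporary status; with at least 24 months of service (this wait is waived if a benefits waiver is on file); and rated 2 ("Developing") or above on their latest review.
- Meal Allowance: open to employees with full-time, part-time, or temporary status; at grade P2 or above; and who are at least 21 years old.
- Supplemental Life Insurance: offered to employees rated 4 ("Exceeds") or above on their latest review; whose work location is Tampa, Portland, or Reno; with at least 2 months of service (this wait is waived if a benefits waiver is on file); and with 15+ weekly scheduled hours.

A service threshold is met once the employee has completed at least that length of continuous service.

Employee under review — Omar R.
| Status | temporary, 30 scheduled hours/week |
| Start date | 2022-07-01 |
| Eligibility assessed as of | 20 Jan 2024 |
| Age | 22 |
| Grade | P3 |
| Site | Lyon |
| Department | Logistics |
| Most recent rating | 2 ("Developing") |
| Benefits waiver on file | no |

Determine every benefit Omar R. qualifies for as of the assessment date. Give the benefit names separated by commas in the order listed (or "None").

Service from 2022-07-01 to 20 Jan 2024: 568 days.
401(k) Plan — 30 hrs/wk < 32 ✗ → not eligible.
Dental Plan — service 568 days < 3 years (≈1095 days) ✗ → not eligible.
AD&D Coverage — no waiver, service 568 days ≥ 18 months (≈540 days) ✓; grade P3 ≥ P2 ✓; 30 hrs/wk ≥ 25 ✓; dept Logistics ✗ → not eligible.
Health Savings Account — no waiver, service 568 days ≥ 60 days ✓; 30 hrs/wk < 40 ✗ → not eligible.
Transit Subsidy — status temporary ✓ (not excluded); 30 hrs/wk < 40 ✗ → not eligible.
Paid Parental Leave — status temporary ✓; no waiver, service 568 days < 24 months (≈720 days) ✗ → not eligible.
Meal Allowance — status temporary ✓; grade P3 ≥ P2 ✓; age 22 ≥ 21 ✓ → eligible.
Supplemental Life Insurance — rating 2 < 4 ✗ → not eligible.

Meal Allowance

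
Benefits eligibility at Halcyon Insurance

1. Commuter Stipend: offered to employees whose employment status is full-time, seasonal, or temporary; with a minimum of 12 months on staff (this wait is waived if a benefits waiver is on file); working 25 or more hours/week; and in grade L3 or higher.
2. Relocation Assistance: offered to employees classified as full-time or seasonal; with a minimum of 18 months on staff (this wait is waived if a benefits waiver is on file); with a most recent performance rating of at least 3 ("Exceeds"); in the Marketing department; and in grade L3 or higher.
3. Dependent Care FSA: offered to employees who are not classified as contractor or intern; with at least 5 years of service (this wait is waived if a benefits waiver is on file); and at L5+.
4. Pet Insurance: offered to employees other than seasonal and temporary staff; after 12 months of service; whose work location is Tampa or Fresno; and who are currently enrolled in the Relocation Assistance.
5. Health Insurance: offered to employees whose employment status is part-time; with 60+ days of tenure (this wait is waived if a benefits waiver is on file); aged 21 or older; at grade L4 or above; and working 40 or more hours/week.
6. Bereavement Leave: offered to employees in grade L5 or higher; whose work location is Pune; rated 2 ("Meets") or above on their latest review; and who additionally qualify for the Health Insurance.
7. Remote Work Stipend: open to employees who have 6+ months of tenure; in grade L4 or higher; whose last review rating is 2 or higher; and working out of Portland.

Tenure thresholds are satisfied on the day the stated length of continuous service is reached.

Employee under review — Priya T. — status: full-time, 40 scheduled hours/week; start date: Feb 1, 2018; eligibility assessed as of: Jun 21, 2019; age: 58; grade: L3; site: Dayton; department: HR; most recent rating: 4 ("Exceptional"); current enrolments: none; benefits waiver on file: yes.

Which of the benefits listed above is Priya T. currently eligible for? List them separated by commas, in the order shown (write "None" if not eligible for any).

Service from Feb 1, 2018 to Jun 21, 2019: 505 days.
Commuter Stipend — status full-time ✓; benefits waiver on file ✓; 40 hrs/wk ≥ 25 ✓; grade L3 ≥ L3 ✓ → eligible.
Relocation Assistance — status full-time ✓; benefits waiver on file ✓; rating 4 ≥ 3 ✓; dept HR ✗ → not eligible.
Dependent Care FSA — status full-time ✓ (not excluded); benefits waiver on file ✓; grade L3 < L5 ✗ → not eligible.
Pet Insurance — status full-time ✓ (not excluded); service 505 days ≥ 12 months (≈360 days) ✓; site Dayton ✗ (not Tampa or Fresno) → not eligible.
Health Insurance — status full-time ✗ (requires part-time) → not eligible.
Bereavement Leave — grade L3 < L5 ✗ → not eligible.
Remote Work Stipend — service 505 days ≥ 6 months (≈180 days) ✓; grade L3 < L4 ✗ → not eligible.

Commuter Stipend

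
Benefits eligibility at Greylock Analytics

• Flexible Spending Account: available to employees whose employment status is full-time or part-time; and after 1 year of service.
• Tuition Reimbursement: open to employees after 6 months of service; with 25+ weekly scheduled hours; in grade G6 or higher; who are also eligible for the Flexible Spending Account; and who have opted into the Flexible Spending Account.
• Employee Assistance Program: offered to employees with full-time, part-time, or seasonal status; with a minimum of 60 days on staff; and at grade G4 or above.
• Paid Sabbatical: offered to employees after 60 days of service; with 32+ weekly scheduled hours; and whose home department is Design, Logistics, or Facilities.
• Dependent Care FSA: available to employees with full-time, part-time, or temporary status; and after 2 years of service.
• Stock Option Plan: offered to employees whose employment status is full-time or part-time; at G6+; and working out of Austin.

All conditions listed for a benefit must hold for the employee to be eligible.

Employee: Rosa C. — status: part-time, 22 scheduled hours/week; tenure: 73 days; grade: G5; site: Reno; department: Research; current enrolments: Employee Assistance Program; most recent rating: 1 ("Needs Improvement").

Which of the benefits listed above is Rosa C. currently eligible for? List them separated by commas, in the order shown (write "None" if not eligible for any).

Employee Assistance Program

Flexible Spending Account — status part-time ✓; service 73 days < 1 year (≈365 days) ✗ → not eligible.
Tuition Reimbursement — service 73 days < 6 months (≈180 days) ✗ → not eligible.
Employee Assistance Program — status part-time ✓; service 73 days ≥ 60 days ✓; grade G5 ≥ G4 ✓ → eligible.
Paid Sabbatical — service 73 days ≥ 60 days ✓; 22 hrs/wk < 32 ✗ → not eligible.
Dependent Care FSA — status part-time ✓; service 73 days < 2 years (≈730 days) ✗ → not eligible.
Stock Option Plan — status part-time ✓; grade G5 < G6 ✗ → not eligible.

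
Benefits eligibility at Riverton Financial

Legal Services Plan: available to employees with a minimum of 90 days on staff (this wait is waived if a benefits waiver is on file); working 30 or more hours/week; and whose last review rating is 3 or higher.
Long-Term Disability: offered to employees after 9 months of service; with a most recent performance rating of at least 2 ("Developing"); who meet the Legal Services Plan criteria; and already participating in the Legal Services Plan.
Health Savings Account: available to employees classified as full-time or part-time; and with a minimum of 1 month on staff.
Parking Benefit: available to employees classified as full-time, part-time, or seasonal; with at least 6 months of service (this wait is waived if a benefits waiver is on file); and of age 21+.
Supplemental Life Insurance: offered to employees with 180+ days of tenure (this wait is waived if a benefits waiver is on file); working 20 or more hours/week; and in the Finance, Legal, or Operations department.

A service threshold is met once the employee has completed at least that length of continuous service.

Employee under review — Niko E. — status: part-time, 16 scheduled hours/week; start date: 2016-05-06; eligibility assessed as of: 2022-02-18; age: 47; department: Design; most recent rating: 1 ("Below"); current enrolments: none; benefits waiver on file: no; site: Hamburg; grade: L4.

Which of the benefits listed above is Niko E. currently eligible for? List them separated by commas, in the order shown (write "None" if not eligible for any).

Health Savings Account, Parking Benefit

Service from 2016-05-06 to 2022-02-18: 2114 days.
Legal Services Plan — no waiver, service 2114 days ≥ 90 days ✓; 16 hrs/wk < 30 ✗ → not eligible.
Long-Term Disability — service 2114 days ≥ 9 months (≈270 days) ✓; rating 1 < 2 ✗ → not eligible.
Health Savings Account — status part-time ✓; service 2114 days ≥ 1 month (≈30 days) ✓ → eligible.
Parking Benefit — status part-time ✓; no waiver, service 2114 days ≥ 6 months (≈180 days) ✓; age 47 ≥ 21 ✓ → eligible.
Supplemental Life Insurance — no waiver, service 2114 days ≥ 180 days ✓; 16 hrs/wk < 20 ✗ → not eligible.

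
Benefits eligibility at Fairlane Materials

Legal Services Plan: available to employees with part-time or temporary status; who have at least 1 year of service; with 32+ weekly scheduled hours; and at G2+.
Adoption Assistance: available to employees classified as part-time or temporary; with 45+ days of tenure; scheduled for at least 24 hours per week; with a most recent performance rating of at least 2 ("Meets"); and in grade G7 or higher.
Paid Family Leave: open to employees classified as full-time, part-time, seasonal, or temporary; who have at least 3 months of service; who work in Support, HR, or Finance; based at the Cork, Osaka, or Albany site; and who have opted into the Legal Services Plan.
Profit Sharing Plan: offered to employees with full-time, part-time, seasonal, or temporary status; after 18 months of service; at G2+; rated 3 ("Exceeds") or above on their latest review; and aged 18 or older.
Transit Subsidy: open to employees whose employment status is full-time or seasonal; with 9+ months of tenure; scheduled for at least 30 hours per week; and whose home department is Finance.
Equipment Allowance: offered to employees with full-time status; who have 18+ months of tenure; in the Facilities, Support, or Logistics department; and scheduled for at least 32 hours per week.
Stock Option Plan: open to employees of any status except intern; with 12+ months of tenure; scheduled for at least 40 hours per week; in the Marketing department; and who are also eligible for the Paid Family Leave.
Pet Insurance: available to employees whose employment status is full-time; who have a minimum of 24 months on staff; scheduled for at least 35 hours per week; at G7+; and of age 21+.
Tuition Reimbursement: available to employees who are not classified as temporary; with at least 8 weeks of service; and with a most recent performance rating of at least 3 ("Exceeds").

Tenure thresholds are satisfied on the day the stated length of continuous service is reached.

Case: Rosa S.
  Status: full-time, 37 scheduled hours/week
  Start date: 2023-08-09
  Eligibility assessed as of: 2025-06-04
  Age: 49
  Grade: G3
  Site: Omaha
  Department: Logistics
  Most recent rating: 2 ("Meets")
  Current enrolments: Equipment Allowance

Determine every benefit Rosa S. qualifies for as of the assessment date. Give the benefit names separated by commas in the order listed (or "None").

Service from 2023-08-09 to 2025-06-04: 665 days.
Legal Services Plan — status full-time ✗ (requires part-time or temporary) → not eligible.
Adoption Assistance — status full-time ✗ (requires part-time or temporary) → not eligible.
Paid Family Leave — status full-time ✓; service 665 days ≥ 3 months (≈90 days) ✓; dept Logistics ✗ → not eligible.
Profit Sharing Plan — status full-time ✓; service 665 days ≥ 18 months (≈540 days) ✓; grade G3 ≥ G2 ✓; rating 2 < 3 ✗ → not eligible.
Transit Subsidy — status full-time ✓; service 665 days ≥ 9 months (≈270 days) ✓; 37 hrs/wk ≥ 30 ✓; dept Logistics ✗ → not eligible.
Equipment Allowance — status full-time ✓; service 665 days ≥ 18 months (≈540 days) ✓; dept Logistics ✓; 37 hrs/wk ≥ 32 ✓ → eligible.
Stock Option Plan — status full-time ✓ (not excluded); service 665 days ≥ 12 months (≈360 days) ✓; 37 hrs/wk < 40 ✗ → not eligible.
Pet Insurance — status full-time ✓; service 665 days < 24 months (≈720 days) ✗ → not eligible.
Tuition Reimbursement — status full-time ✓ (not excluded); service 665 days ≥ 8 weeks (≈56 days) ✓; rating 2 < 3 ✗ → not eligible.

Equipment Allowance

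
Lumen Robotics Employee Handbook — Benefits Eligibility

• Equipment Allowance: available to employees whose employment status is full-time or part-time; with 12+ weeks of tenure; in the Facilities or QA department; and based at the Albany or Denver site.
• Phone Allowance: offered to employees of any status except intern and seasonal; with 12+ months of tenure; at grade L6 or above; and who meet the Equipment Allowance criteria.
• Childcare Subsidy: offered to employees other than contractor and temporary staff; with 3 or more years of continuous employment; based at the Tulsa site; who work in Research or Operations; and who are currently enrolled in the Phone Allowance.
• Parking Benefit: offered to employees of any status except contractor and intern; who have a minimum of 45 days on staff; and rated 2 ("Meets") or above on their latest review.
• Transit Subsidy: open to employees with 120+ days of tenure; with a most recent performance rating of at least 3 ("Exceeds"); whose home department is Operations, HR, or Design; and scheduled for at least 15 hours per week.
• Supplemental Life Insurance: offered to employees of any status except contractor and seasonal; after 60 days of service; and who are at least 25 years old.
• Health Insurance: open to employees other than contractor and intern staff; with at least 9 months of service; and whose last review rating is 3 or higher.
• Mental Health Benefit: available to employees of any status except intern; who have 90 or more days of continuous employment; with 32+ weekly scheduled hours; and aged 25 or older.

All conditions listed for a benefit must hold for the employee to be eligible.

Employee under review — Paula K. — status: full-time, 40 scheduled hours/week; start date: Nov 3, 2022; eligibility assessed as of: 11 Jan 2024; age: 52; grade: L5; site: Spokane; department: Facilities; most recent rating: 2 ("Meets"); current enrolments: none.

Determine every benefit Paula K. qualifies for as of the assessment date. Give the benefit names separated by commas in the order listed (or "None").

Service from Nov 3, 2022 to 11 Jan 2024: 434 days.
Equipment Allowance — status full-time ✓; service 434 days ≥ 12 weeks (≈84 days) ✓; dept Facilities ✓; site Spokane ✗ (not Albany or Denver) → not eligible.
Phone Allowance — status full-time ✓ (not excluded); service 434 days ≥ 12 months (≈360 days) ✓; grade L5 < L6 ✗ → not eligible.
Childcare Subsidy — status full-time ✓ (not excluded); service 434 days < 3 years (≈1095 days) ✗ → not eligible.
Parking Benefit — status full-time ✓ (not excluded); service 434 days ≥ 45 days ✓; rating 2 ≥ 2 ✓ → eligible.
Transit Subsidy — service 434 days ≥ 120 days ✓; rating 2 < 3 ✗ → not eligible.
Supplemental Life Insurance — status full-time ✓ (not excluded); service 434 days ≥ 60 days ✓; age 52 ≥ 25 ✓ → eligible.
Health Insurance — status full-time ✓ (not excluded); service 434 days ≥ 9 months (≈270 days) ✓; rating 2 < 3 ✗ → not eligible.
Mental Health Benefit — status full-time ✓ (not excluded); service 434 days ≥ 90 days ✓; 40 hrs/wk ≥ 32 ✓; age 52 ≥ 25 ✓ → eligible.

Parking Benefit, Supplemental Life Insurance, Mental Health Benefit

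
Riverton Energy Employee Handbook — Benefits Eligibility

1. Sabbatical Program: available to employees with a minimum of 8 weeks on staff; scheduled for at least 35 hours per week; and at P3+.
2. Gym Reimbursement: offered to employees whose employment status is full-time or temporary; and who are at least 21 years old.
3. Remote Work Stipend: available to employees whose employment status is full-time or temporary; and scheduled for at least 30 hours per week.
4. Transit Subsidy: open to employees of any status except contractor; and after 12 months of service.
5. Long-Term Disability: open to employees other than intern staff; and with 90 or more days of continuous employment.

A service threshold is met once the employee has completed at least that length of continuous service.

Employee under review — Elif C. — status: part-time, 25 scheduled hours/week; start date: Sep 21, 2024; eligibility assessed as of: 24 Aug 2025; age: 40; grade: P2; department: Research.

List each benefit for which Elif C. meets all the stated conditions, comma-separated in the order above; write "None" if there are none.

Long-Term Disability

Service from Sep 21, 2024 to 24 Aug 2025: 337 days.
Sabbatical Program — service 337 days ≥ 8 weeks (≈56 days) ✓; 25 hrs/wk < 35 ✗ → not eligible.
Gym Reimbursement — status part-time ✗ (requires full-time or temporary) → not eligible.
Remote Work Stipend — status part-time ✗ (requires full-time or temporary) → not eligible.
Transit Subsidy — status part-time ✓ (not excluded); service 337 days < 12 months (≈360 days) ✗ → not eligible.
Long-Term Disability — status part-time ✓ (not excluded); service 337 days ≥ 90 days ✓ → eligible.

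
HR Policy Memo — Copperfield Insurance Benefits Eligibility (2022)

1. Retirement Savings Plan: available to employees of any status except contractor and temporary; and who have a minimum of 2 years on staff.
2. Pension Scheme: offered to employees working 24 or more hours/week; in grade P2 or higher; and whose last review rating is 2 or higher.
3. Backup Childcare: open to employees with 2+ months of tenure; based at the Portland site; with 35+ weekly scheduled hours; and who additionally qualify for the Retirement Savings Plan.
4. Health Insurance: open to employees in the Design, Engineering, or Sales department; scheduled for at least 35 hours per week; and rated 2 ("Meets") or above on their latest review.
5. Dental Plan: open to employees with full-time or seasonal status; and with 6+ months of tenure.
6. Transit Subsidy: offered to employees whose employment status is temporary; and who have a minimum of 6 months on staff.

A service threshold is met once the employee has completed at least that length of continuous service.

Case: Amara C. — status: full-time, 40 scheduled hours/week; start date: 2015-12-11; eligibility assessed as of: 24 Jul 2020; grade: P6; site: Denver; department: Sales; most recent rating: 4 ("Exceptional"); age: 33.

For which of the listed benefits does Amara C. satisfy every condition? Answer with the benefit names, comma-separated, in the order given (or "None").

Retirement Savings Plan, Pension Scheme, Health Insurance, Dental Plan

Service from 2015-12-11 to 24 Jul 2020: 1687 days.
Retirement Savings Plan — status full-time ✓ (not excluded); service 1687 days ≥ 2 years (≈730 days) ✓ → eligible.
Pension Scheme — 40 hrs/wk ≥ 24 ✓; grade P6 ≥ P2 ✓; rating 4 ≥ 2 ✓ → eligible.
Backup Childcare — service 1687 days ≥ 2 months (≈60 days) ✓; site Denver ✗ (not Portland) → not eligible.
Health Insurance — dept Sales ✓; 40 hrs/wk ≥ 35 ✓; rating 4 ≥ 2 ✓ → eligible.
Dental Plan — status full-time ✓; service 1687 days ≥ 6 months (≈180 days) ✓ → eligible.
Transit Subsidy — status full-time ✗ (requires temporary) → not eligible.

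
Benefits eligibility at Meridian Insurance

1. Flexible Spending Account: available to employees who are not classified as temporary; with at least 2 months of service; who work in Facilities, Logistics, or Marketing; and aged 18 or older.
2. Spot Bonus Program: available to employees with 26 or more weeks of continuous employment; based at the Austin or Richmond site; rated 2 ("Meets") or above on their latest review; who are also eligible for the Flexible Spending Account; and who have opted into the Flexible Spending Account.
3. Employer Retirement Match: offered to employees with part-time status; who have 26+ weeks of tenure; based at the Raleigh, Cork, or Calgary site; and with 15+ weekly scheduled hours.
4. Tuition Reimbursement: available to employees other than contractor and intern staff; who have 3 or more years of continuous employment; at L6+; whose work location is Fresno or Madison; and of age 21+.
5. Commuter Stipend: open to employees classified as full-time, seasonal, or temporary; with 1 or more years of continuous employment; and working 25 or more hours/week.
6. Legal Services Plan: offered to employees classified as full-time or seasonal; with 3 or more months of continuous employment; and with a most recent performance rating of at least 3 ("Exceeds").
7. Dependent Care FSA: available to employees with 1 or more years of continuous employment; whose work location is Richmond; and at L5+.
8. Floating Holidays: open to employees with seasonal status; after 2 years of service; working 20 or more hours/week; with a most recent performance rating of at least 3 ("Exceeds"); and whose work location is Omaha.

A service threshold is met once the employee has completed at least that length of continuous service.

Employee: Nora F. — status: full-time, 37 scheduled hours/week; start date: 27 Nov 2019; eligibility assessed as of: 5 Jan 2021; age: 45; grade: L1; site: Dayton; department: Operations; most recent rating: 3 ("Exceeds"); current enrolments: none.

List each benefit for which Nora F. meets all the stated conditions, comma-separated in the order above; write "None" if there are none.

Service from 27 Nov 2019 to 5 Jan 2021: 405 days.
Flexible Spending Account — status full-time ✓ (not excluded); service 405 days ≥ 2 months (≈60 days) ✓; dept Operations ✗ → not eligible.
Spot Bonus Program — service 405 days ≥ 26 weeks (≈182 days) ✓; site Dayton ✗ (not Austin or Richmond) → not eligible.
Employer Retirement Match — status full-time ✗ (requires part-time) → not eligible.
Tuition Reimbursement — status full-time ✓ (not excluded); service 405 days < 3 years (≈1095 days) ✗ → not eligible.
Commuter Stipend — status full-time ✓; service 405 days ≥ 1 year (≈365 days) ✓; 37 hrs/wk ≥ 25 ✓ → eligible.
Legal Services Plan — status full-time ✓; service 405 days ≥ 3 months (≈90 days) ✓; rating 3 ≥ 3 ✓ → eligible.
Dependent Care FSA — service 405 days ≥ 1 year (≈365 days) ✓; site Dayton ✗ (not Richmond) → not eligible.
Floating Holidays — status full-time ✗ (requires seasonal) → not eligible.

Commuter Stipend, Legal Services Plan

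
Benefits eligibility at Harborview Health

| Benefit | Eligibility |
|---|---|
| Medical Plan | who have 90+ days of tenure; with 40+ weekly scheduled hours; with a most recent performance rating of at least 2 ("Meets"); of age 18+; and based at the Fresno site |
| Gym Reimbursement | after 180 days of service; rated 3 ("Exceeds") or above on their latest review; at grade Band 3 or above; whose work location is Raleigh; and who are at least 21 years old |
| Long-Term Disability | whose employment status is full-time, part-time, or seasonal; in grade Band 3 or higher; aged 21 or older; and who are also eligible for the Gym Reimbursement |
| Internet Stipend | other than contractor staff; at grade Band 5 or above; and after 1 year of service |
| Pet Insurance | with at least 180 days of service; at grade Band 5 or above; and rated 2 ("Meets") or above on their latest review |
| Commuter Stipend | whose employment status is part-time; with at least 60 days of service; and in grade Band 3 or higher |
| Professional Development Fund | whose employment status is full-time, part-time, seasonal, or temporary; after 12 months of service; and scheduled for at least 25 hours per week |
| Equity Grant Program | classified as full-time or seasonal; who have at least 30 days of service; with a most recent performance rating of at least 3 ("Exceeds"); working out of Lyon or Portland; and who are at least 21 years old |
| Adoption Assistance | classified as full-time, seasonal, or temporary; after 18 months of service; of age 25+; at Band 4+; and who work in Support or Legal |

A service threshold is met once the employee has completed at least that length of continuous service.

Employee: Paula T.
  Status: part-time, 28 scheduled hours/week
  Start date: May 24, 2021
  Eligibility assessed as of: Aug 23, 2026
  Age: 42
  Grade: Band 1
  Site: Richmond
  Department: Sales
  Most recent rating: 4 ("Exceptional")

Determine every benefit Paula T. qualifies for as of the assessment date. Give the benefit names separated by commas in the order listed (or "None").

Service from May 24, 2021 to Aug 23, 2026: 1917 days.
Medical Plan — service 1917 days ≥ 90 days ✓; 28 hrs/wk < 40 ✗ → not eligible.
Gym Reimbursement — service 1917 days ≥ 180 days ✓; rating 4 ≥ 3 ✓; grade Band 1 < Band 3 ✗ → not eligible.
Long-Term Disability — status part-time ✓; grade Band 1 < Band 3 ✗ → not eligible.
Internet Stipend — status part-time ✓ (not excluded); grade Band 1 < Band 5 ✗ → not eligible.
Pet Insurance — service 1917 days ≥ 180 days ✓; grade Band 1 < Band 5 ✗ → not eligible.
Commuter Stipend — status part-time ✓; service 1917 days ≥ 60 days ✓; grade Band 1 < Band 3 ✗ → not eligible.
Professional Development Fund — status part-time ✓; service 1917 days ≥ 12 months (≈360 days) ✓; 28 hrs/wk ≥ 25 ✓ → eligible.
Equity Grant Program — status part-time ✗ (requires full-time or seasonal) → not eligible.
Adoption Assistance — status part-time ✗ (requires full-time, seasonal, or temporary) → not eligible.

Professional Development Fund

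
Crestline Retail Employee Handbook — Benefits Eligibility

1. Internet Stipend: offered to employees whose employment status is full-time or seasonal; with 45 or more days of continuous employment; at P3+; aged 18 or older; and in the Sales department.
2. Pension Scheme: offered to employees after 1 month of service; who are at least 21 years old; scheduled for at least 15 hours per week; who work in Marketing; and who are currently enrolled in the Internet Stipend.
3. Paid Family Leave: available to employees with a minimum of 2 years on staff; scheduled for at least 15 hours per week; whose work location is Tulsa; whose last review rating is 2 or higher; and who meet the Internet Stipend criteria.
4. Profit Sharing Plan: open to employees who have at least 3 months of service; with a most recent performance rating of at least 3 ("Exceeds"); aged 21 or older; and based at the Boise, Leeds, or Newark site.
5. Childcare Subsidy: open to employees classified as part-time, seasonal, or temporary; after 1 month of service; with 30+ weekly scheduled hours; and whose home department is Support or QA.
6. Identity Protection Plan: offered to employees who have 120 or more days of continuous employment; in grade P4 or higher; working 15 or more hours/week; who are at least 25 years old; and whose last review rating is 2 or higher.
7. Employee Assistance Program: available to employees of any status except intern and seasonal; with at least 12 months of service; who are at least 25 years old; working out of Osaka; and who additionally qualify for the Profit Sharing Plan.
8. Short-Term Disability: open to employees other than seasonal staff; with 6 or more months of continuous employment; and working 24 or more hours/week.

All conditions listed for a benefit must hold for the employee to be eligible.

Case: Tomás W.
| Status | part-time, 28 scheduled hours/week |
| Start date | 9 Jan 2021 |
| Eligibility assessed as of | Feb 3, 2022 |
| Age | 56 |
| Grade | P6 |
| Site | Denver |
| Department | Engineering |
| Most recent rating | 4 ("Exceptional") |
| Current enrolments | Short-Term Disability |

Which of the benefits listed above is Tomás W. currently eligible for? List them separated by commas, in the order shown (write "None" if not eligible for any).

Service from 9 Jan 2021 to Feb 3, 2022: 390 days.
Internet Stipend — status part-time ✗ (requires full-time or seasonal) → not eligible.
Pension Scheme — service 390 days ≥ 1 month (≈30 days) ✓; age 56 ≥ 21 ✓; 28 hrs/wk ≥ 15 ✓; dept Engineering ✗ → not eligible.
Paid Family Leave — service 390 days < 2 years (≈730 days) ✗ → not eligible.
Profit Sharing Plan — service 390 days ≥ 3 months (≈90 days) ✓; rating 4 ≥ 3 ✓; age 56 ≥ 21 ✓; site Denver ✗ (not Boise, Leeds, or Newark) → not eligible.
Childcare Subsidy — status part-time ✓; service 390 days ≥ 1 month (≈30 days) ✓; 28 hrs/wk < 30 ✗ → not eligible.
Identity Protection Plan — service 390 days ≥ 120 days ✓; grade P6 ≥ P4 ✓; 28 hrs/wk ≥ 15 ✓; age 56 ≥ 25 ✓; rating 4 ≥ 2 ✓ → eligible.
Employee Assistance Program — status part-time ✓ (not excluded); service 390 days ≥ 12 months (≈360 days) ✓; age 56 ≥ 25 ✓; site Denver ✗ (not Osaka) → not eligible.
Short-Term Disability — status part-time ✓ (not excluded); service 390 days ≥ 6 months (≈180 days) ✓; 28 hrs/wk ≥ 24 ✓ → eligible.

Identity Protection Plan, Short-Term Disability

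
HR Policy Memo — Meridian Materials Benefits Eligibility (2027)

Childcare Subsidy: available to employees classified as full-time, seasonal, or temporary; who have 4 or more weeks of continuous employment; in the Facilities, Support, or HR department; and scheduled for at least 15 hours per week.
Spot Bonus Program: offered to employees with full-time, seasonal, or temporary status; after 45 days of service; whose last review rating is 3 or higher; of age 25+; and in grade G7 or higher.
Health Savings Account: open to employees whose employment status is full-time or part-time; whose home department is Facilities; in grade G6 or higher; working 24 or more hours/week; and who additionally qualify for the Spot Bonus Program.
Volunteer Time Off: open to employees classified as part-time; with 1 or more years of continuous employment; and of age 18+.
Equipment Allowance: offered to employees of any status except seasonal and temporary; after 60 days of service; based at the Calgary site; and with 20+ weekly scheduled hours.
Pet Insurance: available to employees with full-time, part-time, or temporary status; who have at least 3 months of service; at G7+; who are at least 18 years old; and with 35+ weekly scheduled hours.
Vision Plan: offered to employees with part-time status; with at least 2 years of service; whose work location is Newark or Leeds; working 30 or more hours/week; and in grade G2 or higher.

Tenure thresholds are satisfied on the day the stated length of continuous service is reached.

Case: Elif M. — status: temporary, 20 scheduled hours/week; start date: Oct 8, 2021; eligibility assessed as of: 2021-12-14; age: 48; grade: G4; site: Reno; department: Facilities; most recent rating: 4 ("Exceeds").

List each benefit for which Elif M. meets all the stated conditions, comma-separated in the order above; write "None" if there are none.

Service from Oct 8, 2021 to 2021-12-14: 67 days.
Childcare Subsidy — status temporary ✓; service 67 days ≥ 4 weeks (≈28 days) ✓; dept Facilities ✓; 20 hrs/wk ≥ 15 ✓ → eligible.
Spot Bonus Program — status temporary ✓; service 67 days ≥ 45 days ✓; rating 4 ≥ 3 ✓; age 48 ≥ 25 ✓; grade G4 < G7 ✗ → not eligible.
Health Savings Account — status temporary ✗ (requires full-time or part-time) → not eligible.
Volunteer Time Off — status temporary ✗ (requires part-time) → not eligible.
Equipment Allowance — status temporary ✗ (excluded) → not eligible.
Pet Insurance — status temporary ✓; service 67 days < 3 months (≈90 days) ✗ → not eligible.
Vision Plan — status temporary ✗ (requires part-time) → not eligible.

Childcare Subsidy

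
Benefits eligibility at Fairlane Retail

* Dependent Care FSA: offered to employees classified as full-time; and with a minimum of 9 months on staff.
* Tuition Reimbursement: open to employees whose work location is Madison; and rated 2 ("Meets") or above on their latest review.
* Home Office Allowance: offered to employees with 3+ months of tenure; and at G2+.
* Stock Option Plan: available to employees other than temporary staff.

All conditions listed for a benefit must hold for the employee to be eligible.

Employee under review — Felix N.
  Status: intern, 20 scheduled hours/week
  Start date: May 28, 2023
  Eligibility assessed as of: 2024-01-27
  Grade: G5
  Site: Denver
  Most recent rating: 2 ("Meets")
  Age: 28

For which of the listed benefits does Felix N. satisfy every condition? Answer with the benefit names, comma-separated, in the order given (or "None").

Home Office Allowance, Stock Option Plan

Service from May 28, 2023 to 2024-01-27: 244 days.
Dependent Care FSA — status intern ✗ (requires full-time) → not eligible.
Tuition Reimbursement — site Denver ✗ (not Madison) → not eligible.
Home Office Allowance — service 244 days ≥ 3 months (≈90 days) ✓; grade G5 ≥ G2 ✓ → eligible.
Stock Option Plan — status intern ✓ (not excluded) → eligible.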